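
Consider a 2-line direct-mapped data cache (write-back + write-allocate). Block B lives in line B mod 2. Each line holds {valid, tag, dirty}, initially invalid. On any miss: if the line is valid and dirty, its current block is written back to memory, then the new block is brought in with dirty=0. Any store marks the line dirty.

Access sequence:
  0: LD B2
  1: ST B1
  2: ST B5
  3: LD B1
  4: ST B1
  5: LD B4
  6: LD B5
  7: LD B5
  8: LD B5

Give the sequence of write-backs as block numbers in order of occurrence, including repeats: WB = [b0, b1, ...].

WB = [1, 5, 1]

0: R B2 → L0 miss [-]
1: W B1 → L1 miss [D]
2: W B5 → L1 miss wb→B1 [D]
3: R B1 → L1 miss wb→B5 [-]
4: W B1 → L1 hit [D]
5: R B4 → L0 miss [-]
6: R B5 → L1 miss wb→B1 [-]
7: R B5 → L1 hit [-]
8: R B5 → L1 hit [-]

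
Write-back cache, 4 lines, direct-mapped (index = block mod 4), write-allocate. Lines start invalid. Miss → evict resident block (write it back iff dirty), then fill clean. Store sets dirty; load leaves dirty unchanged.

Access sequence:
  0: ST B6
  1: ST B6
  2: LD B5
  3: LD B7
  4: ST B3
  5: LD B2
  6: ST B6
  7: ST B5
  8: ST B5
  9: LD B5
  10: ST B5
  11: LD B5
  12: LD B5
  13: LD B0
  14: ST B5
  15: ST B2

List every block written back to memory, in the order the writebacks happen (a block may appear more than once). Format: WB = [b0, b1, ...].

  0 | W B6 → L2 miss [D]
  1 | W B6 → L2 hit [D]
  2 | R B5 → L1 miss [-]
  3 | R B7 → L3 miss [-]
  4 | W B3 → L3 miss [D]
  5 | R B2 → L2 miss wb→B6 [-]
  6 | W B6 → L2 miss [D]
  7 | W B5 → L1 hit [D]
  8 | W B5 → L1 hit [D]
  9 | R B5 → L1 hit [D]
  10 | W B5 → L1 hit [D]
  11 | R B5 → L1 hit [D]
  12 | R B5 → L1 hit [D]
  13 | R B0 → L0 miss [-]
  14 | W B5 → L1 hit [D]
  15 | W B2 → L2 miss wb→B6 [D]

WB = [6, 6]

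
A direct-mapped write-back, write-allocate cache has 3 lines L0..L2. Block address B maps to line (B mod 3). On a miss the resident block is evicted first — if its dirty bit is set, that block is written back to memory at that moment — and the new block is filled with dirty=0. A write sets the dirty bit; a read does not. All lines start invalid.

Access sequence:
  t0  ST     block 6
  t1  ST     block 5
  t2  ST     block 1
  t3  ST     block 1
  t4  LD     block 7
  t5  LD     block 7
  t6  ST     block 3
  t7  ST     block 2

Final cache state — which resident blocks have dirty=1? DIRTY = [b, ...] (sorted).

0: W B6 → L0 miss [D]
1: W B5 → L2 miss [D]
2: W B1 → L1 miss [D]
3: W B1 → L1 hit [D]
4: R B7 → L1 miss wb→B1 [-]
5: R B7 → L1 hit [-]
6: W B3 → L0 miss wb→B6 [D]
7: W B2 → L2 miss wb→B5 [D]

DIRTY = [2, 3]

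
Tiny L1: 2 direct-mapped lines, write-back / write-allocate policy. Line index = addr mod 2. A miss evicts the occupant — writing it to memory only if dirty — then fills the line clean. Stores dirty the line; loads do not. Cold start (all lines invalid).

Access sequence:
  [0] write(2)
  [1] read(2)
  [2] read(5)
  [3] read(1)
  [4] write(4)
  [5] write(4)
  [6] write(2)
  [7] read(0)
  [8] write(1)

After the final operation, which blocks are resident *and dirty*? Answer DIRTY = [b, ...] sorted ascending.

DIRTY = [1]

0: W B2 -> L0 miss  d=D]
1: R B2 -> L0 hit  d=D]
2: R B5 -> L1 miss  d=-]
3: R B1 -> L1 miss  d=-]
4: W B4 -> L0 miss wb->B2  d=D]
5: W B4 -> L0 hit  d=D]
6: W B2 -> L0 miss wb->B4  d=D]
7: R B0 -> L0 miss wb->B2  d=-]
8: W B1 -> L1 hit  d=D]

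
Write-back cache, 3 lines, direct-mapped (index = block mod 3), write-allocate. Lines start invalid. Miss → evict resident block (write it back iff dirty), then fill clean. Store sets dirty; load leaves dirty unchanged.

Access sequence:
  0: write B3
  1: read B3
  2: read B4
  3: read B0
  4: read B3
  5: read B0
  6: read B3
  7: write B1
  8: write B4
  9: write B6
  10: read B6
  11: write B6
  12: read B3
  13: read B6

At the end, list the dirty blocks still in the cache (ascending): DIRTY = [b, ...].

DIRTY = [4]

0: W B3 → L0 miss [D]
1: R B3 → L0 hit [D]
2: R B4 → L1 miss [-]
3: R B0 → L0 miss wb→B3 [-]
4: R B3 → L0 miss [-]
5: R B0 → L0 miss [-]
6: R B3 → L0 miss [-]
7: W B1 → L1 miss [D]
8: W B4 → L1 miss wb→B1 [D]
9: W B6 → L0 miss [D]
10: R B6 → L0 hit [D]
11: W B6 → L0 hit [D]
12: R B3 → L0 miss wb→B6 [-]
13: R B6 → L0 miss [-]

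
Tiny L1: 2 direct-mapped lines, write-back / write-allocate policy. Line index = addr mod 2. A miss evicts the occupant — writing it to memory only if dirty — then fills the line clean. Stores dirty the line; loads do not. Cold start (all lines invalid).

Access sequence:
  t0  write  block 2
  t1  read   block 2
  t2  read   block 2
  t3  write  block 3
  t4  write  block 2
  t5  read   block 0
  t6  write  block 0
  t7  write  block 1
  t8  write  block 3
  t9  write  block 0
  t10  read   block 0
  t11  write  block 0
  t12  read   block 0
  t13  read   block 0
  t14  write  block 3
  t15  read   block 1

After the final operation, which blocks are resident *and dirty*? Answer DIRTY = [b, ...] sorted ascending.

  0 | W B2 → L0 miss [D]
  1 | R B2 → L0 hit [D]
  2 | R B2 → L0 hit [D]
  3 | W B3 → L1 miss [D]
  4 | W B2 → L0 hit [D]
  5 | R B0 → L0 miss wb→B2 [-]
  6 | W B0 → L0 hit [D]
  7 | W B1 → L1 miss wb→B3 [D]
  8 | W B3 → L1 miss wb→B1 [D]
  9 | W B0 → L0 hit [D]
  10 | R B0 → L0 hit [D]
  11 | W B0 → L0 hit [D]
  12 | R B0 → L0 hit [D]
  13 | R B0 → L0 hit [D]
  14 | W B3 → L1 hit [D]
  15 | R B1 → L1 miss wb→B3 [-]

DIRTY = [0]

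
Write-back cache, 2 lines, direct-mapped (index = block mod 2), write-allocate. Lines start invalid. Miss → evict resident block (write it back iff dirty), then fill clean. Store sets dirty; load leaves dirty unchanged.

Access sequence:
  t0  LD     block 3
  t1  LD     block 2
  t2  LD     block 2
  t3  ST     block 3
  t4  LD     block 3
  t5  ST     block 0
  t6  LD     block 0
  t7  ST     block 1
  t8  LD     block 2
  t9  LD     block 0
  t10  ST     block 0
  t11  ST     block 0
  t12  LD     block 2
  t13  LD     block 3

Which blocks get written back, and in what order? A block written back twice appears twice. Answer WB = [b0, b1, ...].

WB = [3, 0, 0, 1]

0: R B3 -> L1 miss  d=-]
1: R B2 -> L0 miss  d=-]
2: R B2 -> L0 hit  d=-]
3: W B3 -> L1 hit  d=D]
4: R B3 -> L1 hit  d=D]
5: W B0 -> L0 miss  d=D]
6: R B0 -> L0 hit  d=D]
7: W B1 -> L1 miss wb->B3  d=D]
8: R B2 -> L0 miss wb->B0  d=-]
9: R B0 -> L0 miss  d=-]
10: W B0 -> L0 hit  d=D]
11: W B0 -> L0 hit  d=D]
12: R B2 -> L0 miss wb->B0  d=-]
13: R B3 -> L1 miss wb->B1  d=-]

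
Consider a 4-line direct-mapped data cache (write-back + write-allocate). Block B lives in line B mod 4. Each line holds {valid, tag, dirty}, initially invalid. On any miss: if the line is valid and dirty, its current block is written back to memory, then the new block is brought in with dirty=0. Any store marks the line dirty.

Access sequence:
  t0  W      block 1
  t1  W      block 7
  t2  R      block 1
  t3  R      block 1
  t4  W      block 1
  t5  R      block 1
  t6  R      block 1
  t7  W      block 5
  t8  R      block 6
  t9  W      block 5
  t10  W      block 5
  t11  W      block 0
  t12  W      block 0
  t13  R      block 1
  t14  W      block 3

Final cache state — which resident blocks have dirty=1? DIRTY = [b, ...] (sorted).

0: W B1 -> L1 miss  d=D]
1: W B7 -> L3 miss  d=D]
2: R B1 -> L1 hit  d=D]
3: R B1 -> L1 hit  d=D]
4: W B1 -> L1 hit  d=D]
5: R B1 -> L1 hit  d=D]
6: R B1 -> L1 hit  d=D]
7: W B5 -> L1 miss wb->B1  d=D]
8: R B6 -> L2 miss  d=-]
9: W B5 -> L1 hit  d=D]
10: W B5 -> L1 hit  d=D]
11: W B0 -> L0 miss  d=D]
12: W B0 -> L0 hit  d=D]
13: R B1 -> L1 miss wb->B5  d=-]
14: W B3 -> L3 miss wb->B7  d=D]

DIRTY = [0, 3]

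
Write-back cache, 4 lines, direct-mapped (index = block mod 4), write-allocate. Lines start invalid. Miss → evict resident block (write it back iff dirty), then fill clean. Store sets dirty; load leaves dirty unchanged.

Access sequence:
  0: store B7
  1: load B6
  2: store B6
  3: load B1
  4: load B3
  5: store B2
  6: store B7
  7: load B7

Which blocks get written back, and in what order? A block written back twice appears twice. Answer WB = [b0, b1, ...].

0: W B7 → L3 miss [D]
1: R B6 → L2 miss [-]
2: W B6 → L2 hit [D]
3: R B1 → L1 miss [-]
4: R B3 → L3 miss wb→B7 [-]
5: W B2 → L2 miss wb→B6 [D]
6: W B7 → L3 miss [D]
7: R B7 → L3 hit [D]

WB = [7, 6]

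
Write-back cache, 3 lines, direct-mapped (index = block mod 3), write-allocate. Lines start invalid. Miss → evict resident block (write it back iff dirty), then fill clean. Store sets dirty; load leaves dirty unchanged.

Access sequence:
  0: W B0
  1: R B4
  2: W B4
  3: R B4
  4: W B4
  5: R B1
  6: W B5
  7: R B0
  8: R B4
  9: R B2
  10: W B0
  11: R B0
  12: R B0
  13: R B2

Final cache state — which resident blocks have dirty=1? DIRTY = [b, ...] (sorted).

DIRTY = [0]

0: W B0 -> L0 miss  d=D]
1: R B4 -> L1 miss  d=-]
2: W B4 -> L1 hit  d=D]
3: R B4 -> L1 hit  d=D]
4: W B4 -> L1 hit  d=D]
5: R B1 -> L1 miss wb->B4  d=-]
6: W B5 -> L2 miss  d=D]
7: R B0 -> L0 hit  d=D]
8: R B4 -> L1 miss  d=-]
9: R B2 -> L2 miss wb->B5  d=-]
10: W B0 -> L0 hit  d=D]
11: R B0 -> L0 hit  d=D]
12: R B0 -> L0 hit  d=D]
13: R B2 -> L2 hit  d=-]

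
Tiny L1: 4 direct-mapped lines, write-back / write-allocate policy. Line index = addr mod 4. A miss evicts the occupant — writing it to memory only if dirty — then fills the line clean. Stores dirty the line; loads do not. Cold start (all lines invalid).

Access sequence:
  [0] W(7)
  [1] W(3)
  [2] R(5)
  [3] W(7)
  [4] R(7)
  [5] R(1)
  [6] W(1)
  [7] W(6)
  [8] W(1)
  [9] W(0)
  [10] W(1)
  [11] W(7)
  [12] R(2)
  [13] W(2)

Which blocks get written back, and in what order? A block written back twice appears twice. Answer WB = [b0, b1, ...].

WB = [7, 3, 6]

0: W B7 → L3 miss [D]
1: W B3 → L3 miss wb→B7 [D]
2: R B5 → L1 miss [-]
3: W B7 → L3 miss wb→B3 [D]
4: R B7 → L3 hit [D]
5: R B1 → L1 miss [-]
6: W B1 → L1 hit [D]
7: W B6 → L2 miss [D]
8: W B1 → L1 hit [D]
9: W B0 → L0 miss [D]
10: W B1 → L1 hit [D]
11: W B7 → L3 hit [D]
12: R B2 → L2 miss wb→B6 [-]
13: W B2 → L2 hit [D]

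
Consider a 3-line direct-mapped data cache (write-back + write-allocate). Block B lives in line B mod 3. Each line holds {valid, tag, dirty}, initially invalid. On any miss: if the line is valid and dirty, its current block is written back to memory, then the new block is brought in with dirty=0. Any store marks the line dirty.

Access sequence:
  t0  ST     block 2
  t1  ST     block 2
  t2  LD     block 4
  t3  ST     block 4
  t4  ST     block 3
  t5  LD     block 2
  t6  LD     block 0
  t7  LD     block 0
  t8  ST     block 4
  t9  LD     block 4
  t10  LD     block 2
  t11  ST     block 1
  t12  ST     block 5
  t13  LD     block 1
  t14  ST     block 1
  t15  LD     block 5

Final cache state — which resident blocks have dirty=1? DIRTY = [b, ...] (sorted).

DIRTY = [1, 5]

  0 | W B2 → L2 miss [D]
  1 | W B2 → L2 hit [D]
  2 | R B4 → L1 miss [-]
  3 | W B4 → L1 hit [D]
  4 | W B3 → L0 miss [D]
  5 | R B2 → L2 hit [D]
  6 | R B0 → L0 miss wb→B3 [-]
  7 | R B0 → L0 hit [-]
  8 | W B4 → L1 hit [D]
  9 | R B4 → L1 hit [D]
  10 | R B2 → L2 hit [D]
  11 | W B1 → L1 miss wb→B4 [D]
  12 | W B5 → L2 miss wb→B2 [D]
  13 | R B1 → L1 hit [D]
  14 | W B1 → L1 hit [D]
  15 | R B5 → L2 hit [D]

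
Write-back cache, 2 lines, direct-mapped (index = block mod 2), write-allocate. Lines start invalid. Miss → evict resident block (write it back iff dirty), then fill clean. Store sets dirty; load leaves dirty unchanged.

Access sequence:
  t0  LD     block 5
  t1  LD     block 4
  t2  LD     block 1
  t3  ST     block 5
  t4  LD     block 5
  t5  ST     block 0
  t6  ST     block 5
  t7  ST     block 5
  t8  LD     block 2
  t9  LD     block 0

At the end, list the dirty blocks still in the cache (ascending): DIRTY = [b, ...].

DIRTY = [5]

0: R B5 → L1 miss [-]
1: R B4 → L0 miss [-]
2: R B1 → L1 miss [-]
3: W B5 → L1 miss [D]
4: R B5 → L1 hit [D]
5: W B0 → L0 miss [D]
6: W B5 → L1 hit [D]
7: W B5 → L1 hit [D]
8: R B2 → L0 miss wb→B0 [-]
9: R B0 → L0 miss [-]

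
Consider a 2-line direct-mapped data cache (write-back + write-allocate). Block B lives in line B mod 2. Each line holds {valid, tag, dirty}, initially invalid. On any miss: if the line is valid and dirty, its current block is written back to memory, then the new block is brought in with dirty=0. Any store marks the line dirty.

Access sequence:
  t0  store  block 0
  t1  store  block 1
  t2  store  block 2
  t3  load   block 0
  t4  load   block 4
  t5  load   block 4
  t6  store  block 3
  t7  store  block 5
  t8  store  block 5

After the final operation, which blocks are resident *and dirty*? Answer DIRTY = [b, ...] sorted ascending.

DIRTY = [5]

  0 | W B0 → L0 miss [D]
  1 | W B1 → L1 miss [D]
  2 | W B2 → L0 miss wb→B0 [D]
  3 | R B0 → L0 miss wb→B2 [-]
  4 | R B4 → L0 miss [-]
  5 | R B4 → L0 hit [-]
  6 | W B3 → L1 miss wb→B1 [D]
  7 | W B5 → L1 miss wb→B3 [D]
  8 | W B5 → L1 hit [D]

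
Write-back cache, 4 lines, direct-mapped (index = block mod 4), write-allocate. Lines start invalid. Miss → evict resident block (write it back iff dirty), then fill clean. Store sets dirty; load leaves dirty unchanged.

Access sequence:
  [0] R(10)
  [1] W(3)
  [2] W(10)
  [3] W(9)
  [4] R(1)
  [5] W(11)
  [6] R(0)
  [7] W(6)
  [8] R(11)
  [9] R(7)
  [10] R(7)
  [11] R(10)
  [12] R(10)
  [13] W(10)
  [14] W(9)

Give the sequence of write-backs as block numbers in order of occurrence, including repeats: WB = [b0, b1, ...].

0: R B10 → L2 miss [-]
1: W B3 → L3 miss [D]
2: W B10 → L2 hit [D]
3: W B9 → L1 miss [D]
4: R B1 → L1 miss wb→B9 [-]
5: W B11 → L3 miss wb→B3 [D]
6: R B0 → L0 miss [-]
7: W B6 → L2 miss wb→B10 [D]
8: R B11 → L3 hit [D]
9: R B7 → L3 miss wb→B11 [-]
10: R B7 → L3 hit [-]
11: R B10 → L2 miss wb→B6 [-]
12: R B10 → L2 hit [-]
13: W B10 → L2 hit [D]
14: W B9 → L1 miss [D]

WB = [9, 3, 10, 11, 6]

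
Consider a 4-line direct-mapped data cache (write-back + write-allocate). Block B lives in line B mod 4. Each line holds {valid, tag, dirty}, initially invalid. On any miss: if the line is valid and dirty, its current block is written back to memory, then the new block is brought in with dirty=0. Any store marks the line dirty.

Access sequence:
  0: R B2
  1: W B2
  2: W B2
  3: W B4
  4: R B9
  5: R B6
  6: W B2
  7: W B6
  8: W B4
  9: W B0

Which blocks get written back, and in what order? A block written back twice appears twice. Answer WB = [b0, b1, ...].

WB = [2, 2, 4]

  0 | R B2 → L2 miss [-]
  1 | W B2 → L2 hit [D]
  2 | W B2 → L2 hit [D]
  3 | W B4 → L0 miss [D]
  4 | R B9 → L1 miss [-]
  5 | R B6 → L2 miss wb→B2 [-]
  6 | W B2 → L2 miss [D]
  7 | W B6 → L2 miss wb→B2 [D]
  8 | W B4 → L0 hit [D]
  9 | W B0 → L0 miss wb→B4 [D]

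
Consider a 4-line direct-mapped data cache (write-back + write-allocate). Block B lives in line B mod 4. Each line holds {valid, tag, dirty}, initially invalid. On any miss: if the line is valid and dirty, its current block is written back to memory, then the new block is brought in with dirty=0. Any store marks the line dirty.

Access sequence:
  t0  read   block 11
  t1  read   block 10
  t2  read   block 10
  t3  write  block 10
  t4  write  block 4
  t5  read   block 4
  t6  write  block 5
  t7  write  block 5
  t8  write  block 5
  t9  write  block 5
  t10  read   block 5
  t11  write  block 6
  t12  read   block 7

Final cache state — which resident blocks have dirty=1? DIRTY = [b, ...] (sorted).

0: R B11 → L3 miss [-]
1: R B10 → L2 miss [-]
2: R B10 → L2 hit [-]
3: W B10 → L2 hit [D]
4: W B4 → L0 miss [D]
5: R B4 → L0 hit [D]
6: W B5 → L1 miss [D]
7: W B5 → L1 hit [D]
8: W B5 → L1 hit [D]
9: W B5 → L1 hit [D]
10: R B5 → L1 hit [D]
11: W B6 → L2 miss wb→B10 [D]
12: R B7 → L3 miss [-]

DIRTY = [4, 5, 6]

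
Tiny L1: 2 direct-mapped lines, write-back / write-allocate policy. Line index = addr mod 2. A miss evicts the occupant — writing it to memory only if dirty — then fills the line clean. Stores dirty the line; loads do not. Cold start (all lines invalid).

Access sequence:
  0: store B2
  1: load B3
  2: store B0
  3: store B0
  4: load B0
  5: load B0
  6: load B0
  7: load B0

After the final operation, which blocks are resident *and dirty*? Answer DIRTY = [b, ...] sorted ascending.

DIRTY = [0]

0: W B2 → L0 miss [D]
1: R B3 → L1 miss [-]
2: W B0 → L0 miss wb→B2 [D]
3: W B0 → L0 hit [D]
4: R B0 → L0 hit [D]
5: R B0 → L0 hit [D]
6: R B0 → L0 hit [D]
7: R B0 → L0 hit [D]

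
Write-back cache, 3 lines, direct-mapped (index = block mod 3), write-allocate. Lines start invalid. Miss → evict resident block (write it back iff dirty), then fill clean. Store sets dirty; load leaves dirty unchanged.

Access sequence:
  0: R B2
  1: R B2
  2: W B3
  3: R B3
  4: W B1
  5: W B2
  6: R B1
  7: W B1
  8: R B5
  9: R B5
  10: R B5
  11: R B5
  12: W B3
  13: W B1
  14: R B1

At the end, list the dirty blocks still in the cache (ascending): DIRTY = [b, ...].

DIRTY = [1, 3]

0: R B2 -> L2 miss  d=-]
1: R B2 -> L2 hit  d=-]
2: W B3 -> L0 miss  d=D]
3: R B3 -> L0 hit  d=D]
4: W B1 -> L1 miss  d=D]
5: W B2 -> L2 hit  d=D]
6: R B1 -> L1 hit  d=D]
7: W B1 -> L1 hit  d=D]
8: R B5 -> L2 miss wb->B2  d=-]
9: R B5 -> L2 hit  d=-]
10: R B5 -> L2 hit  d=-]
11: R B5 -> L2 hit  d=-]
12: W B3 -> L0 hit  d=D]
13: W B1 -> L1 hit  d=D]
14: R B1 -> L1 hit  d=D]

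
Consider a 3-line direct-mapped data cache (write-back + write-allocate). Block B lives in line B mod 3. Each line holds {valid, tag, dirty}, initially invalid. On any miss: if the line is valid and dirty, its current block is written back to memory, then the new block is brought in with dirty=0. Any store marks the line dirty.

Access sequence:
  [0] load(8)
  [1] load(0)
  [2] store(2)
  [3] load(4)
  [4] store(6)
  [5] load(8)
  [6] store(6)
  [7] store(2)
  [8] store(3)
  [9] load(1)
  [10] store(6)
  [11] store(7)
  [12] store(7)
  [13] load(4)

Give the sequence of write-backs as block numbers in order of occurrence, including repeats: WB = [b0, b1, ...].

WB = [2, 6, 3, 7]

0: R B8 → L2 miss [-]
1: R B0 → L0 miss [-]
2: W B2 → L2 miss [D]
3: R B4 → L1 miss [-]
4: W B6 → L0 miss [D]
5: R B8 → L2 miss wb→B2 [-]
6: W B6 → L0 hit [D]
7: W B2 → L2 miss [D]
8: W B3 → L0 miss wb→B6 [D]
9: R B1 → L1 miss [-]
10: W B6 → L0 miss wb→B3 [D]
11: W B7 → L1 miss [D]
12: W B7 → L1 hit [D]
13: R B4 → L1 miss wb→B7 [-]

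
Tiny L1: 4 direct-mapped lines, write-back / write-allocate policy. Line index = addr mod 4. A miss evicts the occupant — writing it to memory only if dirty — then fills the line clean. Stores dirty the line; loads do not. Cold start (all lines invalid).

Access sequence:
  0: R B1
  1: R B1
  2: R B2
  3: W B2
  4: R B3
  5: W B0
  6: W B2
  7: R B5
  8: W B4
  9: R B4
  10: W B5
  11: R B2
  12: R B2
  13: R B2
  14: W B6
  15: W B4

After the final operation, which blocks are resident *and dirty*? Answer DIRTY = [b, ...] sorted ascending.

0: R B1 -> L1 miss  d=-]
1: R B1 -> L1 hit  d=-]
2: R B2 -> L2 miss  d=-]
3: W B2 -> L2 hit  d=D]
4: R B3 -> L3 miss  d=-]
5: W B0 -> L0 miss  d=D]
6: W B2 -> L2 hit  d=D]
7: R B5 -> L1 miss  d=-]
8: W B4 -> L0 miss wb->B0  d=D]
9: R B4 -> L0 hit  d=D]
10: W B5 -> L1 hit  d=D]
11: R B2 -> L2 hit  d=D]
12: R B2 -> L2 hit  d=D]
13: R B2 -> L2 hit  d=D]
14: W B6 -> L2 miss wb->B2  d=D]
15: W B4 -> L0 hit  d=D]

DIRTY = [4, 5, 6]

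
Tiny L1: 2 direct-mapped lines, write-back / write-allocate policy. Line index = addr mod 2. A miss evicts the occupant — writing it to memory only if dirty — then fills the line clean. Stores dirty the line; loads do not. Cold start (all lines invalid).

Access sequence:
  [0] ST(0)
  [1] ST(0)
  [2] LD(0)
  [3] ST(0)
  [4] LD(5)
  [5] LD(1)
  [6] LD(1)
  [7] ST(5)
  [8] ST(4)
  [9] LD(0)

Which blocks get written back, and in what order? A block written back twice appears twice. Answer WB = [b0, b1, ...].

WB = [0, 4]

0: W B0 -> L0 miss  d=D]
1: W B0 -> L0 hit  d=D]
2: R B0 -> L0 hit  d=D]
3: W B0 -> L0 hit  d=D]
4: R B5 -> L1 miss  d=-]
5: R B1 -> L1 miss  d=-]
6: R B1 -> L1 hit  d=-]
7: W B5 -> L1 miss  d=D]
8: W B4 -> L0 miss wb->B0  d=D]
9: R B0 -> L0 miss wb->B4  d=-]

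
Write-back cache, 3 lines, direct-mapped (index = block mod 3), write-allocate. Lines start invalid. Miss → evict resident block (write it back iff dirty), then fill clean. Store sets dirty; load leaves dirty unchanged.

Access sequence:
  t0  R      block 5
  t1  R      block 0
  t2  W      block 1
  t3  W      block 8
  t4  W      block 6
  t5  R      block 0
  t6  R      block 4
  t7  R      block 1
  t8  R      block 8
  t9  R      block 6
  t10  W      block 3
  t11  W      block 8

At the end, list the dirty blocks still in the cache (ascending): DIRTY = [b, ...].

DIRTY = [3, 8]

0: R B5 -> L2 miss  d=-]
1: R B0 -> L0 miss  d=-]
2: W B1 -> L1 miss  d=D]
3: W B8 -> L2 miss  d=D]
4: W B6 -> L0 miss  d=D]
5: R B0 -> L0 miss wb->B6  d=-]
6: R B4 -> L1 miss wb->B1  d=-]
7: R B1 -> L1 miss  d=-]
8: R B8 -> L2 hit  d=D]
9: R B6 -> L0 miss  d=-]
10: W B3 -> L0 miss  d=D]
11: W B8 -> L2 hit  d=D]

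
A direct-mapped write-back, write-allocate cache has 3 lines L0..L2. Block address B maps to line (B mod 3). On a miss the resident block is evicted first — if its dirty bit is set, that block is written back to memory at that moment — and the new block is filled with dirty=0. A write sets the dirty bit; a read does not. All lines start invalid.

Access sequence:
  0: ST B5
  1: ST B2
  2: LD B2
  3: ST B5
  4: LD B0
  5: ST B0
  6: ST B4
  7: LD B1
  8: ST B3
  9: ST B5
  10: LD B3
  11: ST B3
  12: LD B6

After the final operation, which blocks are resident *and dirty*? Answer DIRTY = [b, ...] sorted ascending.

0: W B5 → L2 miss [D]
1: W B2 → L2 miss wb→B5 [D]
2: R B2 → L2 hit [D]
3: W B5 → L2 miss wb→B2 [D]
4: R B0 → L0 miss [-]
5: W B0 → L0 hit [D]
6: W B4 → L1 miss [D]
7: R B1 → L1 miss wb→B4 [-]
8: W B3 → L0 miss wb→B0 [D]
9: W B5 → L2 hit [D]
10: R B3 → L0 hit [D]
11: W B3 → L0 hit [D]
12: R B6 → L0 miss wb→B3 [-]

DIRTY = [5]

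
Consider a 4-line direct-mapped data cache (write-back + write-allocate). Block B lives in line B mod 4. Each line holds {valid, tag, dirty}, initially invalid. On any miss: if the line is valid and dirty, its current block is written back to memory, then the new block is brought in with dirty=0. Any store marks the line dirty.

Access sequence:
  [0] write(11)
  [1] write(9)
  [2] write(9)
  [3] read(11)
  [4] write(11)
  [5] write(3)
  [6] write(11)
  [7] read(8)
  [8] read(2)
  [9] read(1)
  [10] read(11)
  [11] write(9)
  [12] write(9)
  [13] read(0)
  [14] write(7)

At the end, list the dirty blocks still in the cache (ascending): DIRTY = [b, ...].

  0 | W B11 → L3 miss [D]
  1 | W B9 → L1 miss [D]
  2 | W B9 → L1 hit [D]
  3 | R B11 → L3 hit [D]
  4 | W B11 → L3 hit [D]
  5 | W B3 → L3 miss wb→B11 [D]
  6 | W B11 → L3 miss wb→B3 [D]
  7 | R B8 → L0 miss [-]
  8 | R B2 → L2 miss [-]
  9 | R B1 → L1 miss wb→B9 [-]
  10 | R B11 → L3 hit [D]
  11 | W B9 → L1 miss [D]
  12 | W B9 → L1 hit [D]
  13 | R B0 → L0 miss [-]
  14 | W B7 → L3 miss wb→B11 [D]

DIRTY = [7, 9]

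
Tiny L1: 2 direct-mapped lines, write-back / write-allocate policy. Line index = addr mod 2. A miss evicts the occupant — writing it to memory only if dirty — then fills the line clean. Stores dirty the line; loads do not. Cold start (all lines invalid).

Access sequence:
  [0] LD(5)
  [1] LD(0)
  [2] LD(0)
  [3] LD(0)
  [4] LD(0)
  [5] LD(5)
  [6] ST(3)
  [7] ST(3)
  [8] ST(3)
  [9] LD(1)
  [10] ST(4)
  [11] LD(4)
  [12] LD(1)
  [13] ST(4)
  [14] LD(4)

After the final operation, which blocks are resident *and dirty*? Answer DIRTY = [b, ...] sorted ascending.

0: R B5 → L1 miss [-]
1: R B0 → L0 miss [-]
2: R B0 → L0 hit [-]
3: R B0 → L0 hit [-]
4: R B0 → L0 hit [-]
5: R B5 → L1 hit [-]
6: W B3 → L1 miss [D]
7: W B3 → L1 hit [D]
8: W B3 → L1 hit [D]
9: R B1 → L1 miss wb→B3 [-]
10: W B4 → L0 miss [D]
11: R B4 → L0 hit [D]
12: R B1 → L1 hit [-]
13: W B4 → L0 hit [D]
14: R B4 → L0 hit [D]

DIRTY = [4]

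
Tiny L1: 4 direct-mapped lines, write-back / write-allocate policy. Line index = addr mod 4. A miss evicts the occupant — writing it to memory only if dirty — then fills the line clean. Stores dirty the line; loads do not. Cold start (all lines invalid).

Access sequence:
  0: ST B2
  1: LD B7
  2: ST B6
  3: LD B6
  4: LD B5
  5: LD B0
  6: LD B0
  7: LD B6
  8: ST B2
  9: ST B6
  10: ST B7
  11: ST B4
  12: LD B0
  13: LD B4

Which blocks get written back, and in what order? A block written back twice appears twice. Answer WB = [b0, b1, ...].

  0 | W B2 → L2 miss [D]
  1 | R B7 → L3 miss [-]
  2 | W B6 → L2 miss wb→B2 [D]
  3 | R B6 → L2 hit [D]
  4 | R B5 → L1 miss [-]
  5 | R B0 → L0 miss [-]
  6 | R B0 → L0 hit [-]
  7 | R B6 → L2 hit [D]
  8 | W B2 → L2 miss wb→B6 [D]
  9 | W B6 → L2 miss wb→B2 [D]
  10 | W B7 → L3 hit [D]
  11 | W B4 → L0 miss [D]
  12 | R B0 → L0 miss wb→B4 [-]
  13 | R B4 → L0 miss [-]

WB = [2, 6, 2, 4]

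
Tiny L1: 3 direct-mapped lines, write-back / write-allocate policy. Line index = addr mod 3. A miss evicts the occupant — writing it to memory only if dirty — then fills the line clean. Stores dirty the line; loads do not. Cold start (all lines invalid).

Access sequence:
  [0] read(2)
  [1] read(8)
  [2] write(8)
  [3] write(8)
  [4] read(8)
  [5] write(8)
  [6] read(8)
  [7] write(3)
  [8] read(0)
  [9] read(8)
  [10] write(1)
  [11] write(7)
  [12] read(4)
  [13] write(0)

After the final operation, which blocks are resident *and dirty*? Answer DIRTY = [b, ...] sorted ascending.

0: R B2 → L2 miss [-]
1: R B8 → L2 miss [-]
2: W B8 → L2 hit [D]
3: W B8 → L2 hit [D]
4: R B8 → L2 hit [D]
5: W B8 → L2 hit [D]
6: R B8 → L2 hit [D]
7: W B3 → L0 miss [D]
8: R B0 → L0 miss wb→B3 [-]
9: R B8 → L2 hit [D]
10: W B1 → L1 miss [D]
11: W B7 → L1 miss wb→B1 [D]
12: R B4 → L1 miss wb→B7 [-]
13: W B0 → L0 hit [D]

DIRTY = [0, 8]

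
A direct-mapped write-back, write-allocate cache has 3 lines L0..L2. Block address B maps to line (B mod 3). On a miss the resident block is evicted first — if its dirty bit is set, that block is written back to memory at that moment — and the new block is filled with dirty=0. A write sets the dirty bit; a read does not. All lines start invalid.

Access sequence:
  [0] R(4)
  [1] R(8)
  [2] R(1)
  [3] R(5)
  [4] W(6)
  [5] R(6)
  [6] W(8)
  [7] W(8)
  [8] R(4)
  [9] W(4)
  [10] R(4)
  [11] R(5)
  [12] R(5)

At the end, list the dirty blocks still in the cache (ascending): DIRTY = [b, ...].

DIRTY = [4, 6]

  0 | R B4 → L1 miss [-]
  1 | R B8 → L2 miss [-]
  2 | R B1 → L1 miss [-]
  3 | R B5 → L2 miss [-]
  4 | W B6 → L0 miss [D]
  5 | R B6 → L0 hit [D]
  6 | W B8 → L2 miss [D]
  7 | W B8 → L2 hit [D]
  8 | R B4 → L1 miss [-]
  9 | W B4 → L1 hit [D]
  10 | R B4 → L1 hit [D]
  11 | R B5 → L2 miss wb→B8 [-]
  12 | R B5 → L2 hit [-]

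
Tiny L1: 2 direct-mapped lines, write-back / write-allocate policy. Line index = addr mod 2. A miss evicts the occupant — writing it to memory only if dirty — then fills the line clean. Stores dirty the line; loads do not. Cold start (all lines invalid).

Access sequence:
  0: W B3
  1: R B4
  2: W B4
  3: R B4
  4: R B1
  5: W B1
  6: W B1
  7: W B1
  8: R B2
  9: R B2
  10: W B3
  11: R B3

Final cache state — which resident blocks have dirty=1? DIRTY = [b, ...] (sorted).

DIRTY = [3]

  0 | W B3 → L1 miss [D]
  1 | R B4 → L0 miss [-]
  2 | W B4 → L0 hit [D]
  3 | R B4 → L0 hit [D]
  4 | R B1 → L1 miss wb→B3 [-]
  5 | W B1 → L1 hit [D]
  6 | W B1 → L1 hit [D]
  7 | W B1 → L1 hit [D]
  8 | R B2 → L0 miss wb→B4 [-]
  9 | R B2 → L0 hit [-]
  10 | W B3 → L1 miss wb→B1 [D]
  11 | R B3 → L1 hit [D]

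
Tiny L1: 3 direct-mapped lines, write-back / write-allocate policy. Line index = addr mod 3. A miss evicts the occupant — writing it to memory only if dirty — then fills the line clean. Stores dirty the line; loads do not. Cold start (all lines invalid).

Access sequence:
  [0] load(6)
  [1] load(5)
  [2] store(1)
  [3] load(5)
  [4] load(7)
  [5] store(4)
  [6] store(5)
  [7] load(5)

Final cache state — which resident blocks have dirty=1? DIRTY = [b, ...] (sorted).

0: R B6 → L0 miss [-]
1: R B5 → L2 miss [-]
2: W B1 → L1 miss [D]
3: R B5 → L2 hit [-]
4: R B7 → L1 miss wb→B1 [-]
5: W B4 → L1 miss [D]
6: W B5 → L2 hit [D]
7: R B5 → L2 hit [D]

DIRTY = [4, 5]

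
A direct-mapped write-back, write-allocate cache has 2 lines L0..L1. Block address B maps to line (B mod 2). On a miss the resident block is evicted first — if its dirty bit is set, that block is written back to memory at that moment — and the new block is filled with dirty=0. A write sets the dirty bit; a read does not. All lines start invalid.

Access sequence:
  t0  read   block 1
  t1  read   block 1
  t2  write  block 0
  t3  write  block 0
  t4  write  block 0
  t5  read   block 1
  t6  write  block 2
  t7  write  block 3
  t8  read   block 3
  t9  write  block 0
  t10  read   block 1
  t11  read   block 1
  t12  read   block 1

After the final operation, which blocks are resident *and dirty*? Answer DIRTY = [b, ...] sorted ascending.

DIRTY = [0]

0: R B1 → L1 miss [-]
1: R B1 → L1 hit [-]
2: W B0 → L0 miss [D]
3: W B0 → L0 hit [D]
4: W B0 → L0 hit [D]
5: R B1 → L1 hit [-]
6: W B2 → L0 miss wb→B0 [D]
7: W B3 → L1 miss [D]
8: R B3 → L1 hit [D]
9: W B0 → L0 miss wb→B2 [D]
10: R B1 → L1 miss wb→B3 [-]
11: R B1 → L1 hit [-]
12: R B1 → L1 hit [-]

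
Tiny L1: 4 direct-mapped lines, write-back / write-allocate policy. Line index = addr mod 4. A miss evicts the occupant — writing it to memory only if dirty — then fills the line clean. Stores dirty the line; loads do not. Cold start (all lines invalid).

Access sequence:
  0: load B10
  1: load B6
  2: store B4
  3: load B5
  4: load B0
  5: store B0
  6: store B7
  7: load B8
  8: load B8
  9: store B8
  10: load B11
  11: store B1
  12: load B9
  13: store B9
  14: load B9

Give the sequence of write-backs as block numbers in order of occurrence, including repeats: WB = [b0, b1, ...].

WB = [4, 0, 7, 1]

0: R B10 -> L2 miss  d=-]
1: R B6 -> L2 miss  d=-]
2: W B4 -> L0 miss  d=D]
3: R B5 -> L1 miss  d=-]
4: R B0 -> L0 miss wb->B4  d=-]
5: W B0 -> L0 hit  d=D]
6: W B7 -> L3 miss  d=D]
7: R B8 -> L0 miss wb->B0  d=-]
8: R B8 -> L0 hit  d=-]
9: W B8 -> L0 hit  d=D]
10: R B11 -> L3 miss wb->B7  d=-]
11: W B1 -> L1 miss  d=D]
12: R B9 -> L1 miss wb->B1  d=-]
13: W B9 -> L1 hit  d=D]
14: R B9 -> L1 hit  d=D]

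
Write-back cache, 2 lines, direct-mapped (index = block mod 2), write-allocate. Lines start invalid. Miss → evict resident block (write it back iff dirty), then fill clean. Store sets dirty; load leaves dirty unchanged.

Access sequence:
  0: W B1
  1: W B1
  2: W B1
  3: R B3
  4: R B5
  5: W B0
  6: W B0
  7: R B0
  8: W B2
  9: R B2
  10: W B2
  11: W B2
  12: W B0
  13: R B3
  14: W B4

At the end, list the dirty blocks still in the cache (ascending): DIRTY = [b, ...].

DIRTY = [4]

0: W B1 → L1 miss [D]
1: W B1 → L1 hit [D]
2: W B1 → L1 hit [D]
3: R B3 → L1 miss wb→B1 [-]
4: R B5 → L1 miss [-]
5: W B0 → L0 miss [D]
6: W B0 → L0 hit [D]
7: R B0 → L0 hit [D]
8: W B2 → L0 miss wb→B0 [D]
9: R B2 → L0 hit [D]
10: W B2 → L0 hit [D]
11: W B2 → L0 hit [D]
12: W B0 → L0 miss wb→B2 [D]
13: R B3 → L1 miss [-]
14: W B4 → L0 miss wb→B0 [D]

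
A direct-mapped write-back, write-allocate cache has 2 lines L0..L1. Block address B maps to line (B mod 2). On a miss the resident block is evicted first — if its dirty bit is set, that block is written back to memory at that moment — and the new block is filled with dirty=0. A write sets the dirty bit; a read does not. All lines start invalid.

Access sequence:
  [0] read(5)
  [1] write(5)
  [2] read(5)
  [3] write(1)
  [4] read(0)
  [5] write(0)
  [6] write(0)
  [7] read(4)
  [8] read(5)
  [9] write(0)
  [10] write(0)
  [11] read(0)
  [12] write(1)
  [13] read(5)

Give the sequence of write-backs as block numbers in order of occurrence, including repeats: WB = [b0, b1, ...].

0: R B5 → L1 miss [-]
1: W B5 → L1 hit [D]
2: R B5 → L1 hit [D]
3: W B1 → L1 miss wb→B5 [D]
4: R B0 → L0 miss [-]
5: W B0 → L0 hit [D]
6: W B0 → L0 hit [D]
7: R B4 → L0 miss wb→B0 [-]
8: R B5 → L1 miss wb→B1 [-]
9: W B0 → L0 miss [D]
10: W B0 → L0 hit [D]
11: R B0 → L0 hit [D]
12: W B1 → L1 miss [D]
13: R B5 → L1 miss wb→B1 [-]

WB = [5, 0, 1, 1]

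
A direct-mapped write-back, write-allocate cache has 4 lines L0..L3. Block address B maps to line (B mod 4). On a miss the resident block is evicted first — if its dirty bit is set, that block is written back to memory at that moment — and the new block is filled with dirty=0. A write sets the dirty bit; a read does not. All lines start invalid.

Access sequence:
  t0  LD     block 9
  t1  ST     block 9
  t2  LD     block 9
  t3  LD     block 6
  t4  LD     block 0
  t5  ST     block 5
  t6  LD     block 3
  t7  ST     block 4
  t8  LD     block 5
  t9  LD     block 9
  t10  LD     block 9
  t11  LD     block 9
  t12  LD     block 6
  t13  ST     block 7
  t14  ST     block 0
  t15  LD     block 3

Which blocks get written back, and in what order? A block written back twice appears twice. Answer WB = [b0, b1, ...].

WB = [9, 5, 4, 7]

0: R B9 → L1 miss [-]
1: W B9 → L1 hit [D]
2: R B9 → L1 hit [D]
3: R B6 → L2 miss [-]
4: R B0 → L0 miss [-]
5: W B5 → L1 miss wb→B9 [D]
6: R B3 → L3 miss [-]
7: W B4 → L0 miss [D]
8: R B5 → L1 hit [D]
9: R B9 → L1 miss wb→B5 [-]
10: R B9 → L1 hit [-]
11: R B9 → L1 hit [-]
12: R B6 → L2 hit [-]
13: W B7 → L3 miss [D]
14: W B0 → L0 miss wb→B4 [D]
15: R B3 → L3 miss wb→B7 [-]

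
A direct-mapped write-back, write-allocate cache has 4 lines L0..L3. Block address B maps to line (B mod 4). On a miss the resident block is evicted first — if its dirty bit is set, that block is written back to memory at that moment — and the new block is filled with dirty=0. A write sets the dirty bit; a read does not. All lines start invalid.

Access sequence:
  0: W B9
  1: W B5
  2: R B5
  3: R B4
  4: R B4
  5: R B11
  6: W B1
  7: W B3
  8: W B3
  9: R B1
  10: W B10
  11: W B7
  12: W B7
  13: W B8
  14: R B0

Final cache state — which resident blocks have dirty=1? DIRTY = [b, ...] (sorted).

DIRTY = [1, 7, 10]

  0 | W B9 → L1 miss [D]
  1 | W B5 → L1 miss wb→B9 [D]
  2 | R B5 → L1 hit [D]
  3 | R B4 → L0 miss [-]
  4 | R B4 → L0 hit [-]
  5 | R B11 → L3 miss [-]
  6 | W B1 → L1 miss wb→B5 [D]
  7 | W B3 → L3 miss [D]
  8 | W B3 → L3 hit [D]
  9 | R B1 → L1 hit [D]
  10 | W B10 → L2 miss [D]
  11 | W B7 → L3 miss wb→B3 [D]
  12 | W B7 → L3 hit [D]
  13 | W B8 → L0 miss [D]
  14 | R B0 → L0 miss wb→B8 [-]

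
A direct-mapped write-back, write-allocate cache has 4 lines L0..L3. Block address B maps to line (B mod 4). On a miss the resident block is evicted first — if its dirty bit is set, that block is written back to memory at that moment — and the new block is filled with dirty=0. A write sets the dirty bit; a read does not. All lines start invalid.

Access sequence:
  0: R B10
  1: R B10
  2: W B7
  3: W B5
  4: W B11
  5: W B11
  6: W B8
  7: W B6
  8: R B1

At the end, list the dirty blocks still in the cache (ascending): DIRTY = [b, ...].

0: R B10 → L2 miss [-]
1: R B10 → L2 hit [-]
2: W B7 → L3 miss [D]
3: W B5 → L1 miss [D]
4: W B11 → L3 miss wb→B7 [D]
5: W B11 → L3 hit [D]
6: W B8 → L0 miss [D]
7: W B6 → L2 miss [D]
8: R B1 → L1 miss wb→B5 [-]

DIRTY = [6, 8, 11]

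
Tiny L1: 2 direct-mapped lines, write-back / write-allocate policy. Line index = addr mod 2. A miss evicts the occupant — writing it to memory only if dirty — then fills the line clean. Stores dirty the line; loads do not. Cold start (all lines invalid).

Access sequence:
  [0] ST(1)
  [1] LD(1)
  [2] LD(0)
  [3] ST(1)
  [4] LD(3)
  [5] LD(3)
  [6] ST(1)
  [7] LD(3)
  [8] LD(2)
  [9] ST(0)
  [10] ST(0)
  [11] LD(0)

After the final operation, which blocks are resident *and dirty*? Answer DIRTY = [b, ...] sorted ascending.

0: W B1 → L1 miss [D]
1: R B1 → L1 hit [D]
2: R B0 → L0 miss [-]
3: W B1 → L1 hit [D]
4: R B3 → L1 miss wb→B1 [-]
5: R B3 → L1 hit [-]
6: W B1 → L1 miss [D]
7: R B3 → L1 miss wb→B1 [-]
8: R B2 → L0 miss [-]
9: W B0 → L0 miss [D]
10: W B0 → L0 hit [D]
11: R B0 → L0 hit [D]

DIRTY = [0]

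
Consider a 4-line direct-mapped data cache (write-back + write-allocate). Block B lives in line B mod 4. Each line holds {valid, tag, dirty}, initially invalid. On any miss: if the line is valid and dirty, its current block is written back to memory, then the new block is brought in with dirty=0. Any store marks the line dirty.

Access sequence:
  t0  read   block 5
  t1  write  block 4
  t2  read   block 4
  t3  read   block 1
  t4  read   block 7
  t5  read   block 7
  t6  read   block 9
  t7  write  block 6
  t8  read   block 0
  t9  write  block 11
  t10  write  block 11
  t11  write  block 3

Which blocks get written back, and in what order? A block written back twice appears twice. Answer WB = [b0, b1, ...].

0: R B5 -> L1 miss  d=-]
1: W B4 -> L0 miss  d=D]
2: R B4 -> L0 hit  d=D]
3: R B1 -> L1 miss  d=-]
4: R B7 -> L3 miss  d=-]
5: R B7 -> L3 hit  d=-]
6: R B9 -> L1 miss  d=-]
7: W B6 -> L2 miss  d=D]
8: R B0 -> L0 miss wb->B4  d=-]
9: W B11 -> L3 miss  d=D]
10: W B11 -> L3 hit  d=D]
11: W B3 -> L3 miss wb->B11  d=D]

WB = [4, 11]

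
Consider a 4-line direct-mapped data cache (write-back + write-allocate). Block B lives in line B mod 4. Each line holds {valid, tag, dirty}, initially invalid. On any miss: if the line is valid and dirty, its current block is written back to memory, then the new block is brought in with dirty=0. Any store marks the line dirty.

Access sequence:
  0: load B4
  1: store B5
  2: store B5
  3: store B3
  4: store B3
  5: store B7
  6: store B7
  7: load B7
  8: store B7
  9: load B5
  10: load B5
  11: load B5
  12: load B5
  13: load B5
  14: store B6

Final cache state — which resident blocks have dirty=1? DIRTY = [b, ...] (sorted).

DIRTY = [5, 6, 7]

0: R B4 → L0 miss [-]
1: W B5 → L1 miss [D]
2: W B5 → L1 hit [D]
3: W B3 → L3 miss [D]
4: W B3 → L3 hit [D]
5: W B7 → L3 miss wb→B3 [D]
6: W B7 → L3 hit [D]
7: R B7 → L3 hit [D]
8: W B7 → L3 hit [D]
9: R B5 → L1 hit [D]
10: R B5 → L1 hit [D]
11: R B5 → L1 hit [D]
12: R B5 → L1 hit [D]
13: R B5 → L1 hit [D]
14: W B6 → L2 miss [D]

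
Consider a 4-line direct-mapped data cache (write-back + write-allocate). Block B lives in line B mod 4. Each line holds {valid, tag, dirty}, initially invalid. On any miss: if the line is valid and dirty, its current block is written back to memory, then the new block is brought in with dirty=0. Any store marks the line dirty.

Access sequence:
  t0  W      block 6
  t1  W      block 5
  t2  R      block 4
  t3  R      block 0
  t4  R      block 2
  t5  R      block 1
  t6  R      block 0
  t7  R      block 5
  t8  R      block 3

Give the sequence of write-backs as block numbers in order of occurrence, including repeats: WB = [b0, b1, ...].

0: W B6 → L2 miss [D]
1: W B5 → L1 miss [D]
2: R B4 → L0 miss [-]
3: R B0 → L0 miss [-]
4: R B2 → L2 miss wb→B6 [-]
5: R B1 → L1 miss wb→B5 [-]
6: R B0 → L0 hit [-]
7: R B5 → L1 miss [-]
8: R B3 → L3 miss [-]

WB = [6, 5]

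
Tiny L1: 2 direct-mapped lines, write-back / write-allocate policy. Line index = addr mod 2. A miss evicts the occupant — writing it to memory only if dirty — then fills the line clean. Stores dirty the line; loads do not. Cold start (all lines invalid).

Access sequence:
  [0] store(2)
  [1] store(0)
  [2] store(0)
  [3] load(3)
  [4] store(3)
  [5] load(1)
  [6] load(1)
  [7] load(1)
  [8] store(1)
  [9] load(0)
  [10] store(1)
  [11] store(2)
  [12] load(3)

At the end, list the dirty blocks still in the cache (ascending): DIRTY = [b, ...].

DIRTY = [2]

  0 | W B2 → L0 miss [D]
  1 | W B0 → L0 miss wb→B2 [D]
  2 | W B0 → L0 hit [D]
  3 | R B3 → L1 miss [-]
  4 | W B3 → L1 hit [D]
  5 | R B1 → L1 miss wb→B3 [-]
  6 | R B1 → L1 hit [-]
  7 | R B1 → L1 hit [-]
  8 | W B1 → L1 hit [D]
  9 | R B0 → L0 hit [D]
  10 | W B1 → L1 hit [D]
  11 | W B2 → L0 miss wb→B0 [D]
  12 | R B3 → L1 miss wb→B1 [-]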